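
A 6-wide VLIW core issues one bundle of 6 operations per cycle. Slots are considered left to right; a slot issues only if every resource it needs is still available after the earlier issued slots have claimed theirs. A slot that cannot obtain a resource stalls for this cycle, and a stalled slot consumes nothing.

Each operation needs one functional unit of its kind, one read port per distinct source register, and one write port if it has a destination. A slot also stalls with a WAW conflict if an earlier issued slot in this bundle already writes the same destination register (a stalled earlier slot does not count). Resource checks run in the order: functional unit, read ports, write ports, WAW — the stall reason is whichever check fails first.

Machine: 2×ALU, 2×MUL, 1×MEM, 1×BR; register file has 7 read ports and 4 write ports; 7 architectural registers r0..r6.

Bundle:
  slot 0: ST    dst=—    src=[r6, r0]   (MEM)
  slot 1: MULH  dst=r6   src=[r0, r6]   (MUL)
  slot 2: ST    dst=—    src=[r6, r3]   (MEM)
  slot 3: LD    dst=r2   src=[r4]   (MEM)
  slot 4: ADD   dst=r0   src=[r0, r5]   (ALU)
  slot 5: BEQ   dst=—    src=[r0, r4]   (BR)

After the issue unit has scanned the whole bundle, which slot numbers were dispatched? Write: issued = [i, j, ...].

[0] MEM needs rd=2 wr=0: ok; after: ALU=2 MUL=2 MEM=0 BR=1, R=5, W=4
[1] MUL needs rd=2 wr=1: ok; after: ALU=2 MUL=1 MEM=0 BR=1, R=3, W=3
[2] MEM needs rd=2 wr=0: FU; after: ALU=2 MUL=1 MEM=0 BR=1, R=3, W=3
[3] MEM needs rd=1 wr=1: FU; after: ALU=2 MUL=1 MEM=0 BR=1, R=3, W=3
[4] ALU needs rd=2 wr=1: ok; after: ALU=1 MUL=1 MEM=0 BR=1, R=1, W=2
[5] BR needs rd=2 wr=0: RD_PORT; after: ALU=1 MUL=1 MEM=0 BR=1, R=1, W=2

issued = [0, 1, 4]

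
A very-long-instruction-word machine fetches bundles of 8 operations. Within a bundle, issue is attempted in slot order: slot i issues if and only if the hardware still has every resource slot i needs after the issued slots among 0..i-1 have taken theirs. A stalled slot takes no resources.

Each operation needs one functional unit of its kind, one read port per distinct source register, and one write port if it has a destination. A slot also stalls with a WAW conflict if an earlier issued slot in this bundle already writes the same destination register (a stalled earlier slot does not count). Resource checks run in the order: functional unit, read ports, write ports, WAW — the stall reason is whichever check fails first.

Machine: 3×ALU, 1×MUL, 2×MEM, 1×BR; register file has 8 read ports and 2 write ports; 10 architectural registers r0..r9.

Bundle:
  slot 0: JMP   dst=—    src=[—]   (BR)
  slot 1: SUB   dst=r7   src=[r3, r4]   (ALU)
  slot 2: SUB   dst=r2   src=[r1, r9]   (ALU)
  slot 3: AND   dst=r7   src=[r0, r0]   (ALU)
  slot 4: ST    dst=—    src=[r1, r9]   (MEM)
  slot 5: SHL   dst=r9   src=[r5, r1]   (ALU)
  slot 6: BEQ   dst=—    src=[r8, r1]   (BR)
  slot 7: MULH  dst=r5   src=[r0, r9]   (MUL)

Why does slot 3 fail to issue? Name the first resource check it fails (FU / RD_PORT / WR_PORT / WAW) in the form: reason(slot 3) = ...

reason(slot 3) = WR_PORT

(0) want 1×BR +0rd +0wr — yes → AL3|MU1|ME2|BR0|rd8|wr2
(1) want 1×ALU +2rd +1wr — yes → AL2|MU1|ME2|BR0|rd6|wr1
(2) want 1×ALU +2rd +1wr — yes → AL1|MU1|ME2|BR0|rd4|wr0
(3) want 1×ALU +1rd +1wr — WR_PORT → AL1|MU1|ME2|BR0|rd4|wr0
(4) want 1×MEM +2rd +0wr — yes → AL1|MU1|ME1|BR0|rd2|wr0
(5) want 1×ALU +2rd +1wr — WR_PORT → AL1|MU1|ME1|BR0|rd2|wr0
(6) want 1×BR +2rd +0wr — FU → AL1|MU1|ME1|BR0|rd2|wr0
(7) want 1×MUL +2rd +1wr — WR_PORT → AL1|MU1|ME1|BR0|rd2|wr0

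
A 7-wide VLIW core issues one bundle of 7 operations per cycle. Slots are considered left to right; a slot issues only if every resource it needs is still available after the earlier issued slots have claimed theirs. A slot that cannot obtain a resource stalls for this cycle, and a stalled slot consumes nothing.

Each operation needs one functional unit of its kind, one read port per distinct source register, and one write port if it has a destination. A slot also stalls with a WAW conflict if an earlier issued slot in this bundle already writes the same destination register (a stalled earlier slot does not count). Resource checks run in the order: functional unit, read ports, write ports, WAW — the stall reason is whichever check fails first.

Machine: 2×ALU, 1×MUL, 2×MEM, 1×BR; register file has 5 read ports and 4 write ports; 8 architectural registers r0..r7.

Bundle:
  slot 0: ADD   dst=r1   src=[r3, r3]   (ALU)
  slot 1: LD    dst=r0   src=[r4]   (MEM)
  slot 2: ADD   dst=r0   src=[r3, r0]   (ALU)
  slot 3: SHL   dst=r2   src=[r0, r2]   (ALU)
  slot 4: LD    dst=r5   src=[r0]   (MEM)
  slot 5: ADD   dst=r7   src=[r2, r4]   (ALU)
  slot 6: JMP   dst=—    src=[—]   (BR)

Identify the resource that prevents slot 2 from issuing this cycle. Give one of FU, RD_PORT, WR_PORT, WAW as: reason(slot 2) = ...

reason(slot 2) = WAW

#0 ALU src=r3,r3 dispatched  <A:1 Mu:1 Ld:2 B:1 rd:4 wr:3>
#1 MEM src=r4 dispatched  <A:1 Mu:1 Ld:1 B:1 rd:3 wr:2>
#2 ALU src=r3,r0 held:WAW  <A:1 Mu:1 Ld:1 B:1 rd:3 wr:2>
#3 ALU src=r0,r2 dispatched  <A:0 Mu:1 Ld:1 B:1 rd:1 wr:1>
#4 MEM src=r0 dispatched  <A:0 Mu:1 Ld:0 B:1 rd:0 wr:0>
#5 ALU src=r2,r4 held:FU  <A:0 Mu:1 Ld:0 B:1 rd:0 wr:0>
#6 BR src=- dispatched  <A:0 Mu:1 Ld:0 B:0 rd:0 wr:0>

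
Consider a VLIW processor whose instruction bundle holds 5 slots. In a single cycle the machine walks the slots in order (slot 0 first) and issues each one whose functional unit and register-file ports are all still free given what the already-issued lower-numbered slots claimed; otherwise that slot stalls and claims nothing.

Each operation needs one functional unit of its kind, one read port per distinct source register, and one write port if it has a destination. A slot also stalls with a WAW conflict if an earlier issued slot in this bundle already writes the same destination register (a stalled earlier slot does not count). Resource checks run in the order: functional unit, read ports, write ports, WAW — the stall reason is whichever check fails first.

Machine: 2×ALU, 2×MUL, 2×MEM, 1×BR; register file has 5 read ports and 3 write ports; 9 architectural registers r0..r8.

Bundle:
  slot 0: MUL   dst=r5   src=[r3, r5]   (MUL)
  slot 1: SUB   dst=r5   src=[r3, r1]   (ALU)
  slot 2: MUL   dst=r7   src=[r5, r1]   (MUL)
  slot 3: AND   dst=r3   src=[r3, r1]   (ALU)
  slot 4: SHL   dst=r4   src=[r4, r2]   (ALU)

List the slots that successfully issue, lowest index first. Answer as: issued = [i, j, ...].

slot 0 (MUL): ISSUE — free A2,Mu1,Ld2,B1 rp3 wp2
slot 1 (ALU): stall WAW — free A2,Mu1,Ld2,B1 rp3 wp2
slot 2 (MUL): ISSUE — free A2,Mu0,Ld2,B1 rp1 wp1
slot 3 (ALU): stall RD_PORT — free A2,Mu0,Ld2,B1 rp1 wp1
slot 4 (ALU): stall RD_PORT — free A2,Mu0,Ld2,B1 rp1 wp1

issued = [0, 2]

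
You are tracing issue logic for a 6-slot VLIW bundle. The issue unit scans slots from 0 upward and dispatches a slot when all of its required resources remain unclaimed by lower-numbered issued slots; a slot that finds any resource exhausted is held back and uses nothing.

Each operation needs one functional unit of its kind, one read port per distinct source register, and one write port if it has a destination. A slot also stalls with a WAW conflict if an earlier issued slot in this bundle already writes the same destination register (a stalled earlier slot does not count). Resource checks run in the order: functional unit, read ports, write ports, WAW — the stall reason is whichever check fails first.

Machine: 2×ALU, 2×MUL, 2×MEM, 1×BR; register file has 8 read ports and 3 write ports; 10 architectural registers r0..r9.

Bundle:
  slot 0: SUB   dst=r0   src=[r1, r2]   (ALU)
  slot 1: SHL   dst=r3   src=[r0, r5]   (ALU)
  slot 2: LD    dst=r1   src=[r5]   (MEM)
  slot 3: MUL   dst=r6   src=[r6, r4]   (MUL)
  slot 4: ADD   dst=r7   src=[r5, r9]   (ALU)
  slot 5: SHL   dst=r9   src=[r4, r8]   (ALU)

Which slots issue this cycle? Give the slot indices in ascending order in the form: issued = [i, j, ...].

issued = [0, 1, 2]

  0. ALU→r0 ⇒ go  {1A/2Mu/2Ld/1B | 6r 2w}
  1. ALU→r3 ⇒ go  {0A/2Mu/2Ld/1B | 4r 1w}
  2. MEM→r1 ⇒ go  {0A/2Mu/1Ld/1B | 3r 0w}
  3. MUL→r6 ⇒ no(WR_PORT)  {0A/2Mu/1Ld/1B | 3r 0w}
  4. ALU→r7 ⇒ no(FU)  {0A/2Mu/1Ld/1B | 3r 0w}
  5. ALU→r9 ⇒ no(FU)  {0A/2Mu/1Ld/1B | 3r 0w}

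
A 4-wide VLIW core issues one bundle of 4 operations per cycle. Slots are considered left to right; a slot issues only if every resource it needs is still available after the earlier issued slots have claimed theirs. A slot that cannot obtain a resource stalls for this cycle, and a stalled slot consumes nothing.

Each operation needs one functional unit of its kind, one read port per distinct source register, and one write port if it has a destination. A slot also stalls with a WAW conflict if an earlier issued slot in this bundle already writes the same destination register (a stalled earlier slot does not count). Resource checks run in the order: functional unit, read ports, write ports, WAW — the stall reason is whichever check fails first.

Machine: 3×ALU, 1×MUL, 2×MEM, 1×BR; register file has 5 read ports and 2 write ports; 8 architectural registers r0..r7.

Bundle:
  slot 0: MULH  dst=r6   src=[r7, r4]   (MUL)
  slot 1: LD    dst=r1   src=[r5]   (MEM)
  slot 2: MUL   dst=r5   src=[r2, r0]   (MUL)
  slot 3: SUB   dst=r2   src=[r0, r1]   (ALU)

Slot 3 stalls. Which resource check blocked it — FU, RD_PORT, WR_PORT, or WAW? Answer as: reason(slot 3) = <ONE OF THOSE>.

reason(slot 3) = WR_PORT

(0) want 1×MUL +2rd +1wr — yes → AL3|MU0|ME2|BR1|rd3|wr1
(1) want 1×MEM +1rd +1wr — yes → AL3|MU0|ME1|BR1|rd2|wr0
(2) want 1×MUL +2rd +1wr — FU → AL3|MU0|ME1|BR1|rd2|wr0
(3) want 1×ALU +2rd +1wr — WR_PORT → AL3|MU0|ME1|BR1|rd2|wr0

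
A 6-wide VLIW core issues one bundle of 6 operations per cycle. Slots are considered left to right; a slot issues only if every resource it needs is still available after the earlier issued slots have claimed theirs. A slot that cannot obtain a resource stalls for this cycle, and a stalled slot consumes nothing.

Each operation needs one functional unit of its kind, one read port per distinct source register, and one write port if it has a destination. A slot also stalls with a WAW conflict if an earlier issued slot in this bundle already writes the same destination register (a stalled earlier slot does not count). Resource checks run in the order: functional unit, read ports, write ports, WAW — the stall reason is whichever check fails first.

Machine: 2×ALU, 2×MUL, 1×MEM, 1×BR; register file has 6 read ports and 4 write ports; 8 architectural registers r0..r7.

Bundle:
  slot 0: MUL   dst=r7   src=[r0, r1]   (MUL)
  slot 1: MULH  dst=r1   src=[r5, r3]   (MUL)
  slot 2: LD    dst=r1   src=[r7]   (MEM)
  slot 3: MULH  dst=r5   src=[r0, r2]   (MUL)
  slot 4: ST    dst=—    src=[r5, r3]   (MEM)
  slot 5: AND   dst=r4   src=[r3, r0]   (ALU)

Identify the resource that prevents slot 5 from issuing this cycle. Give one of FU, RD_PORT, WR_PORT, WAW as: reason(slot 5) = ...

reason(slot 5) = RD_PORT

(0) want 1×MUL +2rd +1wr — yes → AL2|MU1|ME1|BR1|rd4|wr3
(1) want 1×MUL +2rd +1wr — yes → AL2|MU0|ME1|BR1|rd2|wr2
(2) want 1×MEM +1rd +1wr — WAW → AL2|MU0|ME1|BR1|rd2|wr2
(3) want 1×MUL +2rd +1wr — FU → AL2|MU0|ME1|BR1|rd2|wr2
(4) want 1×MEM +2rd +0wr — yes → AL2|MU0|ME0|BR1|rd0|wr2
(5) want 1×ALU +2rd +1wr — RD_PORT → AL2|MU0|ME0|BR1|rd0|wr2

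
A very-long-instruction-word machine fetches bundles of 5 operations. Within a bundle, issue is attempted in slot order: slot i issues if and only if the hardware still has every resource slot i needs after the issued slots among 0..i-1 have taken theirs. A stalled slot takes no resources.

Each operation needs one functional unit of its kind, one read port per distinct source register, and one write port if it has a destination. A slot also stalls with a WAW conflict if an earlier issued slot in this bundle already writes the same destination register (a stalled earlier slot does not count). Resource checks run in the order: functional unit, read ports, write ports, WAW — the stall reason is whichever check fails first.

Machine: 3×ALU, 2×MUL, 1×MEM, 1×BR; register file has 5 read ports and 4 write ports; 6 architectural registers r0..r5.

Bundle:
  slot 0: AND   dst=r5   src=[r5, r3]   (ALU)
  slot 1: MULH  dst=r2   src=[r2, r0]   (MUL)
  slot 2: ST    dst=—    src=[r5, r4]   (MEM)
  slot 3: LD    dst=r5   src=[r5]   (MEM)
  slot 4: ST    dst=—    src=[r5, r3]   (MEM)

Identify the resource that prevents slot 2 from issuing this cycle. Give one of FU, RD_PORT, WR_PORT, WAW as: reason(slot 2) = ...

reason(slot 2) = RD_PORT

  0. ALU→r5 ⇒ go  {2A/2Mu/1Ld/1B | 3r 3w}
  1. MUL→r2 ⇒ go  {2A/1Mu/1Ld/1B | 1r 2w}
  2. MEM ⇒ no(RD_PORT)  {2A/1Mu/1Ld/1B | 1r 2w}
  3. MEM→r5 ⇒ no(WAW)  {2A/1Mu/1Ld/1B | 1r 2w}
  4. MEM ⇒ no(RD_PORT)  {2A/1Mu/1Ld/1B | 1r 2w}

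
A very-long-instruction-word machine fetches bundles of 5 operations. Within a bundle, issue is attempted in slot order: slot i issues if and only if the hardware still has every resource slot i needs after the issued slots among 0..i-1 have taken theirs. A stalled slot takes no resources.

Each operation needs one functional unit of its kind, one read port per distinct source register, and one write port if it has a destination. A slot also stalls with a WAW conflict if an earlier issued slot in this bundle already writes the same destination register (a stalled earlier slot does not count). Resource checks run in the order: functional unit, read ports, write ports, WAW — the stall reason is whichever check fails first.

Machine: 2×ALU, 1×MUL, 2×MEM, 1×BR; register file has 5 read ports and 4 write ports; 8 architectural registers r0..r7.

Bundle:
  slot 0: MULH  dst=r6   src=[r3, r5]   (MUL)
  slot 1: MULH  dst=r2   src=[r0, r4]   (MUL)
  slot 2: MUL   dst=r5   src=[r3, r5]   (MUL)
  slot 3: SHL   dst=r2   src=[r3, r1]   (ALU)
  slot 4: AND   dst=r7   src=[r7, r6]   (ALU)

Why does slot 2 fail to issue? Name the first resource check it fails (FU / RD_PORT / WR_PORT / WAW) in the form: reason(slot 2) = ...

slot 0 (MUL): ISSUE — free A2,Mu0,Ld2,B1 rp3 wp3
slot 1 (MUL): stall FU — free A2,Mu0,Ld2,B1 rp3 wp3
slot 2 (MUL): stall FU — free A2,Mu0,Ld2,B1 rp3 wp3
slot 3 (ALU): ISSUE — free A1,Mu0,Ld2,B1 rp1 wp2
slot 4 (ALU): stall RD_PORT — free A1,Mu0,Ld2,B1 rp1 wp2

reason(slot 2) = FU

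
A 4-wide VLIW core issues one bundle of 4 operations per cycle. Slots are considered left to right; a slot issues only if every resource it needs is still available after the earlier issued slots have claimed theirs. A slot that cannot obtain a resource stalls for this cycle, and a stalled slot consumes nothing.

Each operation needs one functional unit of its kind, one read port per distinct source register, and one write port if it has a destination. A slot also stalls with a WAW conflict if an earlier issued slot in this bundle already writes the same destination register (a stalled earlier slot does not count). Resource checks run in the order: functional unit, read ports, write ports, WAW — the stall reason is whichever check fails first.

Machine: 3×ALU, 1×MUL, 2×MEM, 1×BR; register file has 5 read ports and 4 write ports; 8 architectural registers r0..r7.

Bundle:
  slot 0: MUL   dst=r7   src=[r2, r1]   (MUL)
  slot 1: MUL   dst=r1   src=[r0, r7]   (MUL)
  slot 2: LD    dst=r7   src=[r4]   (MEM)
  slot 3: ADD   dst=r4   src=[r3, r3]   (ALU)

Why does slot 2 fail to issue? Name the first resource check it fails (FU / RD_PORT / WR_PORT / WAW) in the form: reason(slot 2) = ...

reason(slot 2) = WAW

slot 0 (MUL): ISSUE — free A3,Mu0,Ld2,B1 rp3 wp3
slot 1 (MUL): stall FU — free A3,Mu0,Ld2,B1 rp3 wp3
slot 2 (MEM): stall WAW — free A3,Mu0,Ld2,B1 rp3 wp3
slot 3 (ALU): ISSUE — free A2,Mu0,Ld2,B1 rp2 wp2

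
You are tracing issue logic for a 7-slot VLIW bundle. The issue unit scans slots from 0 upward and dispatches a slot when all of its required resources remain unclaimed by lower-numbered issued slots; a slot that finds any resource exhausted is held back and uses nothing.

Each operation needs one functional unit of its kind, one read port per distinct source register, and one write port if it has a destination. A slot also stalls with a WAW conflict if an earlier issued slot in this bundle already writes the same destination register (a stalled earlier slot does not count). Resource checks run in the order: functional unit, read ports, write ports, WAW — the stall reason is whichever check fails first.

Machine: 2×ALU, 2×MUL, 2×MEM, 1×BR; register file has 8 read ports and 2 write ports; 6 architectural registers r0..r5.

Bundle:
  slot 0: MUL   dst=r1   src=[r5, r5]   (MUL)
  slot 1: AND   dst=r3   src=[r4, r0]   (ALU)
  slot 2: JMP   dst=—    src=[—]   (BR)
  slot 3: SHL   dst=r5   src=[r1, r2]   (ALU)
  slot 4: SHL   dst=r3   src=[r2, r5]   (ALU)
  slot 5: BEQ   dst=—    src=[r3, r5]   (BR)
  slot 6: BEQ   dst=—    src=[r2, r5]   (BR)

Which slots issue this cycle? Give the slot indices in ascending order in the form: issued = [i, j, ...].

slot 0 (MUL): ISSUE — free A2,Mu1,Ld2,B1 rp7 wp1
slot 1 (ALU): ISSUE — free A1,Mu1,Ld2,B1 rp5 wp0
slot 2 (BR): ISSUE — free A1,Mu1,Ld2,B0 rp5 wp0
slot 3 (ALU): stall WR_PORT — free A1,Mu1,Ld2,B0 rp5 wp0
slot 4 (ALU): stall WR_PORT — free A1,Mu1,Ld2,B0 rp5 wp0
slot 5 (BR): stall FU — free A1,Mu1,Ld2,B0 rp5 wp0
slot 6 (BR): stall FU — free A1,Mu1,Ld2,B0 rp5 wp0

issued = [0, 1, 2]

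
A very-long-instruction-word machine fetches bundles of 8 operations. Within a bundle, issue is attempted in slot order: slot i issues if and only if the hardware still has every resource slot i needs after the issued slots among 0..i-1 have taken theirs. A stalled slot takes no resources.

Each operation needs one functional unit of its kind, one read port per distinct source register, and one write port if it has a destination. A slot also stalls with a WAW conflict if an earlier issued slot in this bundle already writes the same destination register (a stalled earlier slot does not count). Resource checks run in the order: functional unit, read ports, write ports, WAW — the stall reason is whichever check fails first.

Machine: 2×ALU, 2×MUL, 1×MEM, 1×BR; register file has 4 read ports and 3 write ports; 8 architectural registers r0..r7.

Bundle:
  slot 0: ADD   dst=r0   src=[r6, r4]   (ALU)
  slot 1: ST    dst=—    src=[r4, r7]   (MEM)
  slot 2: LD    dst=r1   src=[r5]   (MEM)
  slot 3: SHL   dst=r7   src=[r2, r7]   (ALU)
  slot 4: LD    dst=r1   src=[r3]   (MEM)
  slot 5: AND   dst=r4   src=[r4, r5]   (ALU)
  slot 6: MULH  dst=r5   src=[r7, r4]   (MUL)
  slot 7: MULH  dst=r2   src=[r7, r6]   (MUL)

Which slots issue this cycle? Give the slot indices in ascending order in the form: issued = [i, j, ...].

(0) want 1×ALU +2rd +1wr — yes → AL1|MU2|ME1|BR1|rd2|wr2
(1) want 1×MEM +2rd +0wr — yes → AL1|MU2|ME0|BR1|rd0|wr2
(2) want 1×MEM +1rd +1wr — FU → AL1|MU2|ME0|BR1|rd0|wr2
(3) want 1×ALU +2rd +1wr — RD_PORT → AL1|MU2|ME0|BR1|rd0|wr2
(4) want 1×MEM +1rd +1wr — FU → AL1|MU2|ME0|BR1|rd0|wr2
(5) want 1×ALU +2rd +1wr — RD_PORT → AL1|MU2|ME0|BR1|rd0|wr2
(6) want 1×MUL +2rd +1wr — RD_PORT → AL1|MU2|ME0|BR1|rd0|wr2
(7) want 1×MUL +2rd +1wr — RD_PORT → AL1|MU2|ME0|BR1|rd0|wr2

issued = [0, 1]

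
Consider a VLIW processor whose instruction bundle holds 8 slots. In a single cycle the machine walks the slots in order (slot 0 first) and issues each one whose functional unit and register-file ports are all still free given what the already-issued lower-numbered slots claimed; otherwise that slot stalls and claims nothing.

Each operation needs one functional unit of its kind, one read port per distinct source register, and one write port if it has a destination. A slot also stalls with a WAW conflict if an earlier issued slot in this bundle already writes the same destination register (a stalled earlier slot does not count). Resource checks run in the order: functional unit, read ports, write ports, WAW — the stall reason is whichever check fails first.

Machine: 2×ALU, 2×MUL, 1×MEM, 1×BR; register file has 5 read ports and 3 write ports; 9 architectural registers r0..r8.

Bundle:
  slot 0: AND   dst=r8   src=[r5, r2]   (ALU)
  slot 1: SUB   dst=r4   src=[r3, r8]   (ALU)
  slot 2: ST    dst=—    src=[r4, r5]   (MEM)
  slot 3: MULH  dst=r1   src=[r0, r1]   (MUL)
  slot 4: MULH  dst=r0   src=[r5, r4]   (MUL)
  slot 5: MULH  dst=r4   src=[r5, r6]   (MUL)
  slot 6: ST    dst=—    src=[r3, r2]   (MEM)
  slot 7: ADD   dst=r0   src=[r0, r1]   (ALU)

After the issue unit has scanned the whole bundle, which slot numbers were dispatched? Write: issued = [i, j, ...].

issued = [0, 1]

slot 0 (ALU): ISSUE — free A1,Mu2,Ld1,B1 rp3 wp2
slot 1 (ALU): ISSUE — free A0,Mu2,Ld1,B1 rp1 wp1
slot 2 (MEM): stall RD_PORT — free A0,Mu2,Ld1,B1 rp1 wp1
slot 3 (MUL): stall RD_PORT — free A0,Mu2,Ld1,B1 rp1 wp1
slot 4 (MUL): stall RD_PORT — free A0,Mu2,Ld1,B1 rp1 wp1
slot 5 (MUL): stall RD_PORT — free A0,Mu2,Ld1,B1 rp1 wp1
slot 6 (MEM): stall RD_PORT — free A0,Mu2,Ld1,B1 rp1 wp1
slot 7 (ALU): stall FU — free A0,Mu2,Ld1,B1 rp1 wp1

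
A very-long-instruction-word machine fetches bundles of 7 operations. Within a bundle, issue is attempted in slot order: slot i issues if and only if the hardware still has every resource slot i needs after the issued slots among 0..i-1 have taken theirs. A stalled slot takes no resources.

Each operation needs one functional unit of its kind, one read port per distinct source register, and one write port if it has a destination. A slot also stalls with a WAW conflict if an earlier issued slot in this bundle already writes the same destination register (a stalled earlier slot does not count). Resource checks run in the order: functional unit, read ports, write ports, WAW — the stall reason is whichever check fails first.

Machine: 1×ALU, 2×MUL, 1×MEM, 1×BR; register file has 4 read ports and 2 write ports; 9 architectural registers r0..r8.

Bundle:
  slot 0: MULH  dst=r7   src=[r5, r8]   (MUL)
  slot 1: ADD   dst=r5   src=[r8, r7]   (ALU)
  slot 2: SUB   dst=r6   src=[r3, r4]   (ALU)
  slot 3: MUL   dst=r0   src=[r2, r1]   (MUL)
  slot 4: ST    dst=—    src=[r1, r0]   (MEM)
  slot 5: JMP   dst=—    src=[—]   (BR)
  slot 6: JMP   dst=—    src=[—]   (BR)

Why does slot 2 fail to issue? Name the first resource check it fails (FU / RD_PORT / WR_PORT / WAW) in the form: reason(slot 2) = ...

reason(slot 2) = FU

slot 0 (MUL): ISSUE — free A1,Mu1,Ld1,B1 rp2 wp1
slot 1 (ALU): ISSUE — free A0,Mu1,Ld1,B1 rp0 wp0
slot 2 (ALU): stall FU — free A0,Mu1,Ld1,B1 rp0 wp0
slot 3 (MUL): stall RD_PORT — free A0,Mu1,Ld1,B1 rp0 wp0
slot 4 (MEM): stall RD_PORT — free A0,Mu1,Ld1,B1 rp0 wp0
slot 5 (BR): ISSUE — free A0,Mu1,Ld1,B0 rp0 wp0
slot 6 (BR): stall FU — free A0,Mu1,Ld1,B0 rp0 wp0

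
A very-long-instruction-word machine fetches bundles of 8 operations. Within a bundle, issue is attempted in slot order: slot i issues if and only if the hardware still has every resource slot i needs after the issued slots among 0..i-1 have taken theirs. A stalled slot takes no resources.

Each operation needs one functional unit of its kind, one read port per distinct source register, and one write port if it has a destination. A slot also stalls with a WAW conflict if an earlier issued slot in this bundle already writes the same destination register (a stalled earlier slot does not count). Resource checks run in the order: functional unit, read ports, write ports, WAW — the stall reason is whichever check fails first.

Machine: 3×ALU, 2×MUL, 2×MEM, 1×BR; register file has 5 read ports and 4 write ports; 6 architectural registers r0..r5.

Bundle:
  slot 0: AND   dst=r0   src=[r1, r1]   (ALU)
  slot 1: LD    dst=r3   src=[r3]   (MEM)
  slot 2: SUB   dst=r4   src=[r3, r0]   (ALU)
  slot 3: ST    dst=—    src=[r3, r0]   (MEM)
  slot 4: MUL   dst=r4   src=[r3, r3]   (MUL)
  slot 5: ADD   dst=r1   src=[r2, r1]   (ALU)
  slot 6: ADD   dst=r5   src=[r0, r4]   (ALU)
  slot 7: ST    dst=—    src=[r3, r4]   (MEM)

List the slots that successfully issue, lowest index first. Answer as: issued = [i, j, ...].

issued = [0, 1, 2]

#0 ALU src=r1,r1 dispatched  <A:2 Mu:2 Ld:2 B:1 rd:4 wr:3>
#1 MEM src=r3 dispatched  <A:2 Mu:2 Ld:1 B:1 rd:3 wr:2>
#2 ALU src=r3,r0 dispatched  <A:1 Mu:2 Ld:1 B:1 rd:1 wr:1>
#3 MEM src=r3,r0 held:RD_PORT  <A:1 Mu:2 Ld:1 B:1 rd:1 wr:1>
#4 MUL src=r3,r3 held:WAW  <A:1 Mu:2 Ld:1 B:1 rd:1 wr:1>
#5 ALU src=r2,r1 held:RD_PORT  <A:1 Mu:2 Ld:1 B:1 rd:1 wr:1>
#6 ALU src=r0,r4 held:RD_PORT  <A:1 Mu:2 Ld:1 B:1 rd:1 wr:1>
#7 MEM src=r3,r4 held:RD_PORT  <A:1 Mu:2 Ld:1 B:1 rd:1 wr:1>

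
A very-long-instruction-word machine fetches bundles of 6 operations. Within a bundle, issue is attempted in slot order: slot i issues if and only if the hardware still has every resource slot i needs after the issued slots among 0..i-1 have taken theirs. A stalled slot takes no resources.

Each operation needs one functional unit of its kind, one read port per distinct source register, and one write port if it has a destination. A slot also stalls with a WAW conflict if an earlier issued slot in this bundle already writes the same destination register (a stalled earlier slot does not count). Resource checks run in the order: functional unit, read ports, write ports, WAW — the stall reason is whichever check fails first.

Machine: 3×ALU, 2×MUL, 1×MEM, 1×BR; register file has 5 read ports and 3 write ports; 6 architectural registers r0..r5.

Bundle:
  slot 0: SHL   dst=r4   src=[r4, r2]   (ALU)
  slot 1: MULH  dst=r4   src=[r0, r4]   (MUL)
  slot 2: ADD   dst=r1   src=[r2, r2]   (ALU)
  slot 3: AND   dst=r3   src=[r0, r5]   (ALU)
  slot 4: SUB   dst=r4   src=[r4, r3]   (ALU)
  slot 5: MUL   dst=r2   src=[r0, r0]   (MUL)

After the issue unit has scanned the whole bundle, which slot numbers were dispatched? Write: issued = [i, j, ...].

#0 ALU src=r4,r2 dispatched  <A:2 Mu:2 Ld:1 B:1 rd:3 wr:2>
#1 MUL src=r0,r4 held:WAW  <A:2 Mu:2 Ld:1 B:1 rd:3 wr:2>
#2 ALU src=r2,r2 dispatched  <A:1 Mu:2 Ld:1 B:1 rd:2 wr:1>
#3 ALU src=r0,r5 dispatched  <A:0 Mu:2 Ld:1 B:1 rd:0 wr:0>
#4 ALU src=r4,r3 held:FU  <A:0 Mu:2 Ld:1 B:1 rd:0 wr:0>
#5 MUL src=r0,r0 held:RD_PORT  <A:0 Mu:2 Ld:1 B:1 rd:0 wr:0>

issued = [0, 2, 3]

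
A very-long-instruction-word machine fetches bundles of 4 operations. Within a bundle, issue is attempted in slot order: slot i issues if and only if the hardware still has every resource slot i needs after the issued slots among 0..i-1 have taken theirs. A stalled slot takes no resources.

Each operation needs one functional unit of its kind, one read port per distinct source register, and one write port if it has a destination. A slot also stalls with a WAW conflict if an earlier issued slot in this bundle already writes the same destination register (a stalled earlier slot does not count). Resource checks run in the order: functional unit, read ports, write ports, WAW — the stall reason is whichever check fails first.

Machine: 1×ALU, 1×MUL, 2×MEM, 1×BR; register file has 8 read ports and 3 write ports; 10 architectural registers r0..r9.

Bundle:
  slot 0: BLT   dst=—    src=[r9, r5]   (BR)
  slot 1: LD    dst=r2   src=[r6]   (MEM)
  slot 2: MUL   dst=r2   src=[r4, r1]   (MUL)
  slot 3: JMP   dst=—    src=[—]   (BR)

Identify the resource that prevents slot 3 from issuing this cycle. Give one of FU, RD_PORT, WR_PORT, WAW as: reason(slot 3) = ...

#0 BR src=r9,r5 dispatched  <A:1 Mu:1 Ld:2 B:0 rd:6 wr:3>
#1 MEM src=r6 dispatched  <A:1 Mu:1 Ld:1 B:0 rd:5 wr:2>
#2 MUL src=r4,r1 held:WAW  <A:1 Mu:1 Ld:1 B:0 rd:5 wr:2>
#3 BR src=- held:FU  <A:1 Mu:1 Ld:1 B:0 rd:5 wr:2>

reason(slot 3) = FU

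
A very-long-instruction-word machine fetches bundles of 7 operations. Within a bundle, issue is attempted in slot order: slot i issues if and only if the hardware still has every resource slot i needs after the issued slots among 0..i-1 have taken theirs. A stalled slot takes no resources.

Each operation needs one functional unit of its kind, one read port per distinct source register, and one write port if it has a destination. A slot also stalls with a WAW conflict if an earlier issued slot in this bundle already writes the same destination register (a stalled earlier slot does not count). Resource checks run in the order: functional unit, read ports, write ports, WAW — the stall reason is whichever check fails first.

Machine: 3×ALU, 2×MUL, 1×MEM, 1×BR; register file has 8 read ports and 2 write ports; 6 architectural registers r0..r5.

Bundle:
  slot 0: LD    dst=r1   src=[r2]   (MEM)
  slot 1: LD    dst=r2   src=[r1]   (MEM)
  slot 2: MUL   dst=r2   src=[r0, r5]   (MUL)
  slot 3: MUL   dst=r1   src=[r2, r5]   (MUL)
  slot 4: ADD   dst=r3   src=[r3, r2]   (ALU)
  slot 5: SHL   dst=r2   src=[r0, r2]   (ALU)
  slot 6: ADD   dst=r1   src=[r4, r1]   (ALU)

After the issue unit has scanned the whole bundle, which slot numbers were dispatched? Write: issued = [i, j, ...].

[0] MEM needs rd=1 wr=1: ok; after: ALU=3 MUL=2 MEM=0 BR=1, R=7, W=1
[1] MEM needs rd=1 wr=1: FU; after: ALU=3 MUL=2 MEM=0 BR=1, R=7, W=1
[2] MUL needs rd=2 wr=1: ok; after: ALU=3 MUL=1 MEM=0 BR=1, R=5, W=0
[3] MUL needs rd=2 wr=1: WR_PORT; after: ALU=3 MUL=1 MEM=0 BR=1, R=5, W=0
[4] ALU needs rd=2 wr=1: WR_PORT; after: ALU=3 MUL=1 MEM=0 BR=1, R=5, W=0
[5] ALU needs rd=2 wr=1: WR_PORT; after: ALU=3 MUL=1 MEM=0 BR=1, R=5, W=0
[6] ALU needs rd=2 wr=1: WR_PORT; after: ALU=3 MUL=1 MEM=0 BR=1, R=5, W=0

issued = [0, 2]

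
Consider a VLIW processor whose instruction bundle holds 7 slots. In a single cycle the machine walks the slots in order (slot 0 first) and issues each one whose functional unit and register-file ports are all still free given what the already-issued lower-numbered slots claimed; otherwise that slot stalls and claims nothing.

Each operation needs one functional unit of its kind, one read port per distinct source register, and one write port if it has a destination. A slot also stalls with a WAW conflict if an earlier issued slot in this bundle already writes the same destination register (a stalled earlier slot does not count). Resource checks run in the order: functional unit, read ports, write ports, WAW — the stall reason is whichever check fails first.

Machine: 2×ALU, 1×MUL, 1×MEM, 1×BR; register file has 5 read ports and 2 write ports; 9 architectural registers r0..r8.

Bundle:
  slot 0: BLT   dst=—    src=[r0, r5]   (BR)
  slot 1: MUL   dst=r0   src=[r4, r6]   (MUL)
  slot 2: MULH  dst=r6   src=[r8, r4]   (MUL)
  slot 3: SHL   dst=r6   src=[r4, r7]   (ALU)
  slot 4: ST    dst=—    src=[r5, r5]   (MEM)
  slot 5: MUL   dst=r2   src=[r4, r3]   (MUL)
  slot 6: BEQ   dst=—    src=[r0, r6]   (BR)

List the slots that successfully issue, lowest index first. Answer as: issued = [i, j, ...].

issued = [0, 1, 4]

  0. BR ⇒ go  {2A/1Mu/1Ld/0B | 3r 2w}
  1. MUL→r0 ⇒ go  {2A/0Mu/1Ld/0B | 1r 1w}
  2. MUL→r6 ⇒ no(FU)  {2A/0Mu/1Ld/0B | 1r 1w}
  3. ALU→r6 ⇒ no(RD_PORT)  {2A/0Mu/1Ld/0B | 1r 1w}
  4. MEM ⇒ go  {2A/0Mu/0Ld/0B | 0r 1w}
  5. MUL→r2 ⇒ no(FU)  {2A/0Mu/0Ld/0B | 0r 1w}
  6. BR ⇒ no(FU)  {2A/0Mu/0Ld/0B | 0r 1w}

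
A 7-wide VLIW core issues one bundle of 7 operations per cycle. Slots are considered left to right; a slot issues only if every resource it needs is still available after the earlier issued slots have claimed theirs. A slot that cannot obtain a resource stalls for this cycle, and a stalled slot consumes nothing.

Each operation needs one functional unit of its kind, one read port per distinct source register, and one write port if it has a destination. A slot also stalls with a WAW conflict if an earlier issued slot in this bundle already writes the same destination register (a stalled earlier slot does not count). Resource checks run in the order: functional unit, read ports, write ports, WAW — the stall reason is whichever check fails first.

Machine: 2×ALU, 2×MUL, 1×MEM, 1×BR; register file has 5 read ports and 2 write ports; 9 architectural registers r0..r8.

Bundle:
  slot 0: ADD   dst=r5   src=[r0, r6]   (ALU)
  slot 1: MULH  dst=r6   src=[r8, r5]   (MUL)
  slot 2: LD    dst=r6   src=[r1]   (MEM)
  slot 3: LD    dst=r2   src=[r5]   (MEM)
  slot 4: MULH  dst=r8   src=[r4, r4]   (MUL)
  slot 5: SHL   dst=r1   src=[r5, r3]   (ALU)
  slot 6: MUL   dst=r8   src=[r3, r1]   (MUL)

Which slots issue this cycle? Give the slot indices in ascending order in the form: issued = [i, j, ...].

[0] ALU needs rd=2 wr=1: ok; after: ALU=1 MUL=2 MEM=1 BR=1, R=3, W=1
[1] MUL needs rd=2 wr=1: ok; after: ALU=1 MUL=1 MEM=1 BR=1, R=1, W=0
[2] MEM needs rd=1 wr=1: WR_PORT; after: ALU=1 MUL=1 MEM=1 BR=1, R=1, W=0
[3] MEM needs rd=1 wr=1: WR_PORT; after: ALU=1 MUL=1 MEM=1 BR=1, R=1, W=0
[4] MUL needs rd=1 wr=1: WR_PORT; after: ALU=1 MUL=1 MEM=1 BR=1, R=1, W=0
[5] ALU needs rd=2 wr=1: RD_PORT; after: ALU=1 MUL=1 MEM=1 BR=1, R=1, W=0
[6] MUL needs rd=2 wr=1: RD_PORT; after: ALU=1 MUL=1 MEM=1 BR=1, R=1, W=0

issued = [0, 1]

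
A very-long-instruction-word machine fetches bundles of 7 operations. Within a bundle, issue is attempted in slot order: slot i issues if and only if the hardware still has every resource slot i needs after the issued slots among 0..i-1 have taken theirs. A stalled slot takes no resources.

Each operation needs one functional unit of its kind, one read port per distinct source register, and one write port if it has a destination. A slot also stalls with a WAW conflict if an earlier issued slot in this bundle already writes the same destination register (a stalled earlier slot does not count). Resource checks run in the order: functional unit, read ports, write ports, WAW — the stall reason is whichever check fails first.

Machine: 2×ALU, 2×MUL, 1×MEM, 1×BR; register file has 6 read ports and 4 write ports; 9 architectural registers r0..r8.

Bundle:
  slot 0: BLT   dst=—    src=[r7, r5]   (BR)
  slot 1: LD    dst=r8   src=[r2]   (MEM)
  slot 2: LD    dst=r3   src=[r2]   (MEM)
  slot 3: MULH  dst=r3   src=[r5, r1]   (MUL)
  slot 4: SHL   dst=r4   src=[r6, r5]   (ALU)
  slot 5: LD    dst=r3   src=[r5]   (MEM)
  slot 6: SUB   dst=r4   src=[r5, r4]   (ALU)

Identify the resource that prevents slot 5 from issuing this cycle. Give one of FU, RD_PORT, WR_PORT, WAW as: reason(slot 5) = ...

[0] BR needs rd=2 wr=0: ok; after: ALU=2 MUL=2 MEM=1 BR=0, R=4, W=4
[1] MEM needs rd=1 wr=1: ok; after: ALU=2 MUL=2 MEM=0 BR=0, R=3, W=3
[2] MEM needs rd=1 wr=1: FU; after: ALU=2 MUL=2 MEM=0 BR=0, R=3, W=3
[3] MUL needs rd=2 wr=1: ok; after: ALU=2 MUL=1 MEM=0 BR=0, R=1, W=2
[4] ALU needs rd=2 wr=1: RD_PORT; after: ALU=2 MUL=1 MEM=0 BR=0, R=1, W=2
[5] MEM needs rd=1 wr=1: FU; after: ALU=2 MUL=1 MEM=0 BR=0, R=1, W=2
[6] ALU needs rd=2 wr=1: RD_PORT; after: ALU=2 MUL=1 MEM=0 BR=0, R=1, W=2

reason(slot 5) = FU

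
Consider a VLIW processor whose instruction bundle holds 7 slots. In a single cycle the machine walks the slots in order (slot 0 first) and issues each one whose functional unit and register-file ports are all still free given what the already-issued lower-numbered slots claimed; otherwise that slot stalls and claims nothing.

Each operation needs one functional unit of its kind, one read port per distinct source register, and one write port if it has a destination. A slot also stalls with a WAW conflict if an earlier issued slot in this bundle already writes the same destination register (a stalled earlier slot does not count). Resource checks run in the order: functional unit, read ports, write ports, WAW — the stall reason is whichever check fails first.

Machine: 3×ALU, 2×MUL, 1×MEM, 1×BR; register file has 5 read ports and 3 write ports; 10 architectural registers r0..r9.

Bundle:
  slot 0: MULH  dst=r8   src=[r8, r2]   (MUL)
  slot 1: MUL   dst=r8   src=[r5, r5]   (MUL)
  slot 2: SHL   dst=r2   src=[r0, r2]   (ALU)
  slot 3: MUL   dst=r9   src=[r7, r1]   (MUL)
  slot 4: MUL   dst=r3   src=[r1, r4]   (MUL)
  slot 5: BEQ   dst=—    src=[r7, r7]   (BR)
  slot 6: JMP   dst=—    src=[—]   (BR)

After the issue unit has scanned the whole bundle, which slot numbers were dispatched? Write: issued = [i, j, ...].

slot 0 (MUL): ISSUE — free A3,Mu1,Ld1,B1 rp3 wp2
slot 1 (MUL): stall WAW — free A3,Mu1,Ld1,B1 rp3 wp2
slot 2 (ALU): ISSUE — free A2,Mu1,Ld1,B1 rp1 wp1
slot 3 (MUL): stall RD_PORT — free A2,Mu1,Ld1,B1 rp1 wp1
slot 4 (MUL): stall RD_PORT — free A2,Mu1,Ld1,B1 rp1 wp1
slot 5 (BR): ISSUE — free A2,Mu1,Ld1,B0 rp0 wp1
slot 6 (BR): stall FU — free A2,Mu1,Ld1,B0 rp0 wp1

issued = [0, 2, 5]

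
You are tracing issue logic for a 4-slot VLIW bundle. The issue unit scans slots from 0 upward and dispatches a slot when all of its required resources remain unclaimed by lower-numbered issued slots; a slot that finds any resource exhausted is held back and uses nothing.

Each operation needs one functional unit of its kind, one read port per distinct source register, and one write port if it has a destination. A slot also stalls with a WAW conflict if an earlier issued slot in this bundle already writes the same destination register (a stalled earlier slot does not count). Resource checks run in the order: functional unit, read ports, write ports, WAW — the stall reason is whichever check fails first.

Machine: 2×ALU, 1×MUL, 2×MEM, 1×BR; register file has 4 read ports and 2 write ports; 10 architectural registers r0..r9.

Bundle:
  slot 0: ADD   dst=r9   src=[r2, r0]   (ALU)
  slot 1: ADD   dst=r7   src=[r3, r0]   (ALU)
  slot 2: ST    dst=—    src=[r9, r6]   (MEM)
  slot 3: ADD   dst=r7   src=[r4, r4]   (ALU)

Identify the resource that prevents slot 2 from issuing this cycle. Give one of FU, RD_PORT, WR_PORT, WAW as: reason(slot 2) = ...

#0 ALU src=r2,r0 dispatched  <A:1 Mu:1 Ld:2 B:1 rd:2 wr:1>
#1 ALU src=r3,r0 dispatched  <A:0 Mu:1 Ld:2 B:1 rd:0 wr:0>
#2 MEM src=r9,r6 held:RD_PORT  <A:0 Mu:1 Ld:2 B:1 rd:0 wr:0>
#3 ALU src=r4,r4 held:FU  <A:0 Mu:1 Ld:2 B:1 rd:0 wr:0>

reason(slot 2) = RD_PORT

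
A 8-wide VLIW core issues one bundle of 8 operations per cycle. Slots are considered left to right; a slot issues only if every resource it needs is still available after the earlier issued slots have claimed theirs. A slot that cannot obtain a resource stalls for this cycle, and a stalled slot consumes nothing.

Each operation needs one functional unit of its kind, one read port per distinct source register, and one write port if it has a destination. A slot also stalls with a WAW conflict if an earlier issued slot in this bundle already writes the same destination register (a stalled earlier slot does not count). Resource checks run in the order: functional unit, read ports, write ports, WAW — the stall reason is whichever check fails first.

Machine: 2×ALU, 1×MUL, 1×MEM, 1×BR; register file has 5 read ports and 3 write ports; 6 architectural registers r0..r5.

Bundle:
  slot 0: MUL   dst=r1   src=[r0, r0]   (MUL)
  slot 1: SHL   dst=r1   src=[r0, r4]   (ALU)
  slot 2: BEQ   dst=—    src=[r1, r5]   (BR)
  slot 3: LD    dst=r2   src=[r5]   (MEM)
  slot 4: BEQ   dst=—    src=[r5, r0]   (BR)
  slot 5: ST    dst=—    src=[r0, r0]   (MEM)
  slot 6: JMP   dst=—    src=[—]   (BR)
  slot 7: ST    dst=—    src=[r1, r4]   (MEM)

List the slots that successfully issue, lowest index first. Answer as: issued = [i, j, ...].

issued = [0, 2, 3]

slot 0 (MUL): ISSUE — free A2,Mu0,Ld1,B1 rp4 wp2
slot 1 (ALU): stall WAW — free A2,Mu0,Ld1,B1 rp4 wp2
slot 2 (BR): ISSUE — free A2,Mu0,Ld1,B0 rp2 wp2
slot 3 (MEM): ISSUE — free A2,Mu0,Ld0,B0 rp1 wp1
slot 4 (BR): stall FU — free A2,Mu0,Ld0,B0 rp1 wp1
slot 5 (MEM): stall FU — free A2,Mu0,Ld0,B0 rp1 wp1
slot 6 (BR): stall FU — free A2,Mu0,Ld0,B0 rp1 wp1
slot 7 (MEM): stall FU — free A2,Mu0,Ld0,B0 rp1 wp1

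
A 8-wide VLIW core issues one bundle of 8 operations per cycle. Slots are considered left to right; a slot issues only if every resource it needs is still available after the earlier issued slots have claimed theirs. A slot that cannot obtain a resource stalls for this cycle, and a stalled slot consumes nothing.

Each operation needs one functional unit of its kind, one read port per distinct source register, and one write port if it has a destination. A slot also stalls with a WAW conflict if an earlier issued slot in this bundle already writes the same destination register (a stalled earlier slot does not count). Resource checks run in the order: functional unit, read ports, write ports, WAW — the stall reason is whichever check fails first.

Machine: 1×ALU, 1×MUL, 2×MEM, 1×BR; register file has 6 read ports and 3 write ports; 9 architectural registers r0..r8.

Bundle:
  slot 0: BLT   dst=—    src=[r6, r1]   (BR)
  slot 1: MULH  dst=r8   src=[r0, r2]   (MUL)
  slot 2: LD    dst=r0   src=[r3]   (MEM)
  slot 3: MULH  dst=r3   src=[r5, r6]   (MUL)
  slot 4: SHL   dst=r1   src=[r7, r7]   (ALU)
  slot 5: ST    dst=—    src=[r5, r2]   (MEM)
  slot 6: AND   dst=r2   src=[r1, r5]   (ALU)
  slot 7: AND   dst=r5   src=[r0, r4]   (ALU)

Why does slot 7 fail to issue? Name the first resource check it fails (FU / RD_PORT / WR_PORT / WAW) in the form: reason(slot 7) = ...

reason(slot 7) = FU

slot 0 (BR): ISSUE — free A1,Mu1,Ld2,B0 rp4 wp3
slot 1 (MUL): ISSUE — free A1,Mu0,Ld2,B0 rp2 wp2
slot 2 (MEM): ISSUE — free A1,Mu0,Ld1,B0 rp1 wp1
slot 3 (MUL): stall FU — free A1,Mu0,Ld1,B0 rp1 wp1
slot 4 (ALU): ISSUE — free A0,Mu0,Ld1,B0 rp0 wp0
slot 5 (MEM): stall RD_PORT — free A0,Mu0,Ld1,B0 rp0 wp0
slot 6 (ALU): stall FU — free A0,Mu0,Ld1,B0 rp0 wp0
slot 7 (ALU): stall FU — free A0,Mu0,Ld1,B0 rp0 wp0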